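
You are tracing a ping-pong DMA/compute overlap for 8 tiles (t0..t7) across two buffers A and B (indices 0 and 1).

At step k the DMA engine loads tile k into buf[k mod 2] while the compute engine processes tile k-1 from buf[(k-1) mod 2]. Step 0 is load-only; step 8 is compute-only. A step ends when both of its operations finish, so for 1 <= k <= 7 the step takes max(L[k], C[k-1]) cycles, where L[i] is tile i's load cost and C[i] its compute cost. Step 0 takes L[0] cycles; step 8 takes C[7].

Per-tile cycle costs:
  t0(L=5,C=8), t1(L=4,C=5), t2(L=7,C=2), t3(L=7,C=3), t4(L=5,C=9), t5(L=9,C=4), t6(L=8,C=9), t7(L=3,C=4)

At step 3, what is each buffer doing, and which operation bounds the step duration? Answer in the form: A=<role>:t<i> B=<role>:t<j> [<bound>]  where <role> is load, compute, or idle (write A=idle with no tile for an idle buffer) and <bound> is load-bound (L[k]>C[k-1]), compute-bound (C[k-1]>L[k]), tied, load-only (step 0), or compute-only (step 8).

[0] DMA t0→A (5c) ∥ CU idle ⇒ 5c, clock 5
[1] DMA t1→B (4c) ∥ CU A:t0 (8c) ⇒ 8c, clock 13
[2] DMA t2→A (7c) ∥ CU B:t1 (5c) ⇒ 7c, clock 20
[3] DMA t3→B (7c) ∥ CU A:t2 (2c) ⇒ 7c, clock 27
[4] DMA t4→A (5c) ∥ CU B:t3 (3c) ⇒ 5c, clock 32
[5] DMA t5→B (9c) ∥ CU A:t4 (9c) ⇒ 9c, clock 41
[6] DMA t6→A (8c) ∥ CU B:t5 (4c) ⇒ 8c, clock 49
[7] DMA t7→B (3c) ∥ CU A:t6 (9c) ⇒ 9c, clock 58
[8] DMA idle ∥ CU B:t7 (4c) ⇒ 4c, clock 62

step 3: A=compute:t2 B=load:t3 [load-bound]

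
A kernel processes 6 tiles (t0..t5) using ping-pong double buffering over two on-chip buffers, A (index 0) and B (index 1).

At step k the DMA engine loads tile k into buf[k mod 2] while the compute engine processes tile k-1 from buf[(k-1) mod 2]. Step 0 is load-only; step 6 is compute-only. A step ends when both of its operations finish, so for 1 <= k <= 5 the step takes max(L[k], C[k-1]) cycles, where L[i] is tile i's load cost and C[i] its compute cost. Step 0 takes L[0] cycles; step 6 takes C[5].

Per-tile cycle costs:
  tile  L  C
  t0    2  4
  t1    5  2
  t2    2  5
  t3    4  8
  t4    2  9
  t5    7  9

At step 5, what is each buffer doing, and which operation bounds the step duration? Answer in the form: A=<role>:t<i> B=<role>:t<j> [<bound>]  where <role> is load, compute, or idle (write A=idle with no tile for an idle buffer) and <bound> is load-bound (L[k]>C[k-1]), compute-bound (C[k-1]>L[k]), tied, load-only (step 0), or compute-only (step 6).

step 5: A=compute:t4 B=load:t5 [compute-bound]

[0] DMA t0→A (2c) ∥ CU idle ⇒ 2c, clock 2
[1] DMA t1→B (5c) ∥ CU A:t0 (4c) ⇒ 5c, clock 7
[2] DMA t2→A (2c) ∥ CU B:t1 (2c) ⇒ 2c, clock 9
[3] DMA t3→B (4c) ∥ CU A:t2 (5c) ⇒ 5c, clock 14
[4] DMA t4→A (2c) ∥ CU B:t3 (8c) ⇒ 8c, clock 22
[5] DMA t5→B (7c) ∥ CU A:t4 (9c) ⇒ 9c, clock 31
[6] DMA idle ∥ CU B:t5 (9c) ⇒ 9c, clock 40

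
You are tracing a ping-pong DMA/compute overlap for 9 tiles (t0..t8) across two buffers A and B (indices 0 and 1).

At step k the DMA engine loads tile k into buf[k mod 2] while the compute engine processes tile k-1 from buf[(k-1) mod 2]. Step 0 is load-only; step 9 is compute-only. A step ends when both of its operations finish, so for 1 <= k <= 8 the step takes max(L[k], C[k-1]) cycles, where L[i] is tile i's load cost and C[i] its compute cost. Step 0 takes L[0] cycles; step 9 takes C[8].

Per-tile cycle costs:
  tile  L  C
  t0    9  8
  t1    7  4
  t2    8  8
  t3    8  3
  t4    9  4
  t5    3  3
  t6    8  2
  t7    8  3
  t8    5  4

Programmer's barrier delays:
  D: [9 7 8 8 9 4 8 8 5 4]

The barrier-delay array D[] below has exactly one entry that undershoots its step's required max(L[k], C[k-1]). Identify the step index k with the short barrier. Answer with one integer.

hazard at step 1

[0] required=L[0]=9=9 vs D=9 ok
[1] required=max(L[1]=7,C[0]=8)=8 vs D=7 SHORT
[2] required=max(L[2]=8,C[1]=4)=8 vs D=8 ok
[3] required=max(L[3]=8,C[2]=8)=8 vs D=8 ok
[4] required=max(L[4]=9,C[3]=3)=9 vs D=9 ok
[5] required=max(L[5]=3,C[4]=4)=4 vs D=4 ok
[6] required=max(L[6]=8,C[5]=3)=8 vs D=8 ok
[7] required=max(L[7]=8,C[6]=2)=8 vs D=8 ok
[8] required=max(L[8]=5,C[7]=3)=5 vs D=5 ok
[9] required=C[8]=4=4 vs D=4 ok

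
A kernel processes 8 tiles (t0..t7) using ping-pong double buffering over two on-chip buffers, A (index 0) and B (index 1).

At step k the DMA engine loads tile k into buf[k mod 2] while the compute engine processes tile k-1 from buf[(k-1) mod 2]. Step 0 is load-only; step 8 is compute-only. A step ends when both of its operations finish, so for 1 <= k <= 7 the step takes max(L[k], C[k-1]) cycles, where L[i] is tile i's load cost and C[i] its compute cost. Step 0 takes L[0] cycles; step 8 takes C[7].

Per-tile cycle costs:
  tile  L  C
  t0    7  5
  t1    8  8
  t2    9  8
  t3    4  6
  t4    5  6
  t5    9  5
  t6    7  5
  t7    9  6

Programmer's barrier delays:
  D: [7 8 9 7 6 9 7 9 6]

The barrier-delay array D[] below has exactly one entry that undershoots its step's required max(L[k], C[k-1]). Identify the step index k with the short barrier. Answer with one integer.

hazard at step 3

step 0: need L[0]=7 = 7; D[0]=7 ok
step 1: need max(L[1]=8,C[0]=5) = 8; D[1]=8 ok
step 2: need max(L[2]=9,C[1]=8) = 9; D[2]=9 ok
step 3: need max(L[3]=4,C[2]=8) = 8; D[3]=7 SHORT
step 4: need max(L[4]=5,C[3]=6) = 6; D[4]=6 ok
step 5: need max(L[5]=9,C[4]=6) = 9; D[5]=9 ok
step 6: need max(L[6]=7,C[5]=5) = 7; D[6]=7 ok
step 7: need max(L[7]=9,C[6]=5) = 9; D[7]=9 ok
step 8: need C[7]=6 = 6; D[8]=6 ok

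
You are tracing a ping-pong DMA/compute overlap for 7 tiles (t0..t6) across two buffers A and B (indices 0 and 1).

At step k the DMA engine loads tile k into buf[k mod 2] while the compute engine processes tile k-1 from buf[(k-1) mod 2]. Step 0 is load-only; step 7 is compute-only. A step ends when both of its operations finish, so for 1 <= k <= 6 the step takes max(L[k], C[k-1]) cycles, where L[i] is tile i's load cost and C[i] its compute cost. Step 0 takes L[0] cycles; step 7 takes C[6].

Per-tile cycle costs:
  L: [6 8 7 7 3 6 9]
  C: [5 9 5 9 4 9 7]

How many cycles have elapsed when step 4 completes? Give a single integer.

end_cycle[4] = 39

  0. 6=6c; end=6; A:t0 B:-
  1. max(8,5)=8c; end=14; A:t0 B:t1
  2. max(7,9)=9c; end=23; A:t2 B:t1
  3. max(7,5)=7c; end=30; A:t2 B:t3
  4. max(3,9)=9c; end=39; A:t4 B:t3
  5. max(6,4)=6c; end=45; A:t4 B:t5
  6. max(9,9)=9c; end=54; A:t6 B:t5
  7. 7=7c; end=61; A:t6 B:t5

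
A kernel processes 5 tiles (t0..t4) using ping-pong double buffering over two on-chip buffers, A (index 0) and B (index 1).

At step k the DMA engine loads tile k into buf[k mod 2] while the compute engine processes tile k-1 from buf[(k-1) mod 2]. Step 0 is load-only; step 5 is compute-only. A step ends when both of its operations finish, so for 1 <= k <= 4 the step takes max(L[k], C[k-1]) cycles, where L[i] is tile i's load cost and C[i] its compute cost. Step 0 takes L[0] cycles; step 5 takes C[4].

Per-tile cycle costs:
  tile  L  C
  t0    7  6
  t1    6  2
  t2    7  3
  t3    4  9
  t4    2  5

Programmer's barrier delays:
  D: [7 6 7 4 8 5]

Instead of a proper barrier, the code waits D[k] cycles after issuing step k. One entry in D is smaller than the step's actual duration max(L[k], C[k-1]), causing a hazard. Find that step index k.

[0] required=L[0]=7=7 vs D=7 ok
[1] required=max(L[1]=6,C[0]=6)=6 vs D=6 ok
[2] required=max(L[2]=7,C[1]=2)=7 vs D=7 ok
[3] required=max(L[3]=4,C[2]=3)=4 vs D=4 ok
[4] required=max(L[4]=2,C[3]=9)=9 vs D=8 SHORT
[5] required=C[4]=5=5 vs D=5 ok

hazard at step 4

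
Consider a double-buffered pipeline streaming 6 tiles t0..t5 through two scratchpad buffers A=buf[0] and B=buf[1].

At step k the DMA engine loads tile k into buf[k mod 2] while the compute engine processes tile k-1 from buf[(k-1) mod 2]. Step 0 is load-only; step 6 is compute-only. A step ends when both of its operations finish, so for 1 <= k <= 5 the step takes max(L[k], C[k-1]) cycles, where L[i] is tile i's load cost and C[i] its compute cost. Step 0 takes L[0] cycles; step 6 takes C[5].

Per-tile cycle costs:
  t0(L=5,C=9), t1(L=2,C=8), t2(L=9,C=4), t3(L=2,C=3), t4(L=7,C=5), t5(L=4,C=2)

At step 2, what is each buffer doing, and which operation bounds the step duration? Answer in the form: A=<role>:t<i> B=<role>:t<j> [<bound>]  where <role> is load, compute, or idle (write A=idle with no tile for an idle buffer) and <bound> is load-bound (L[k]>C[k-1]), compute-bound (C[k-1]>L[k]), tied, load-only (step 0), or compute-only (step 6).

step 0: L[0]=5 → dur=5, Σ=5 | A=load:t0 B=idle [load-only]
step 1: L[1]=2 C[0]=9 → dur=9, Σ=14 | A=compute:t0 B=load:t1 [compute-bound]
step 2: L[2]=9 C[1]=8 → dur=9, Σ=23 | A=load:t2 B=compute:t1 [load-bound]
step 3: L[3]=2 C[2]=4 → dur=4, Σ=27 | A=compute:t2 B=load:t3 [compute-bound]
step 4: L[4]=7 C[3]=3 → dur=7, Σ=34 | A=load:t4 B=compute:t3 [load-bound]
step 5: L[5]=4 C[4]=5 → dur=5, Σ=39 | A=compute:t4 B=load:t5 [compute-bound]
step 6: C[5]=2 → dur=2, Σ=41 | A=idle B=compute:t5 [compute-only]

step 2: A=load:t2 B=compute:t1 [load-bound]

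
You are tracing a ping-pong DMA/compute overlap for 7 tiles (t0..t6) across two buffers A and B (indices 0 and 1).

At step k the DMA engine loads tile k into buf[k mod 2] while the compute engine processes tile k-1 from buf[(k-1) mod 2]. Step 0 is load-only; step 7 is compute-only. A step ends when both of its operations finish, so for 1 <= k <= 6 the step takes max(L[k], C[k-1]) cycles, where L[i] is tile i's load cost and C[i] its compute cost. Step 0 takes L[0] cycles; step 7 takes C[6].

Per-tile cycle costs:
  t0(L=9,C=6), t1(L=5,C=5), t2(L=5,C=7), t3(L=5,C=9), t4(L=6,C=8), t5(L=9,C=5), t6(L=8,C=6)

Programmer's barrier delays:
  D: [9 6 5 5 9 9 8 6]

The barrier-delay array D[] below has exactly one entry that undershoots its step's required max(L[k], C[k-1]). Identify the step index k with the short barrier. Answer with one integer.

k=0 barrier L[0]=9→9c, D[0]=9 ok
k=1 barrier max(L[1]=5,C[0]=6)→6c, D[1]=6 ok
k=2 barrier max(L[2]=5,C[1]=5)→5c, D[2]=5 ok
k=3 barrier max(L[3]=5,C[2]=7)→7c, D[3]=5 SHORT
k=4 barrier max(L[4]=6,C[3]=9)→9c, D[4]=9 ok
k=5 barrier max(L[5]=9,C[4]=8)→9c, D[5]=9 ok
k=6 barrier max(L[6]=8,C[5]=5)→8c, D[6]=8 ok
k=7 barrier C[6]=6→6c, D[7]=6 ok

hazard at step 3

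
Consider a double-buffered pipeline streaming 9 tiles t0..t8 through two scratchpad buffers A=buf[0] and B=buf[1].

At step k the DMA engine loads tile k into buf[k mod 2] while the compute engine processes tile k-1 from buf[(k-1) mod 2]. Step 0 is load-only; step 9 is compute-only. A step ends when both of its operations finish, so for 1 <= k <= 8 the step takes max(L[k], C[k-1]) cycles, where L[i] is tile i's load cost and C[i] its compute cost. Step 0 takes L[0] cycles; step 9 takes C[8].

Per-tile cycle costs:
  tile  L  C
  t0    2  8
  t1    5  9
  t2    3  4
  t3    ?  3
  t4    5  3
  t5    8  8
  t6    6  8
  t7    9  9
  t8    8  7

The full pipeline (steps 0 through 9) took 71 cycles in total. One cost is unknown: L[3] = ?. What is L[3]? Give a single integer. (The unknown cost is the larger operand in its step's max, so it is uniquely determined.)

step 0 = dur = L[0]=2 = 2
step 1 = dur = max(L[1]=5, C[0]=8) = 8
step 2 = dur = max(L[2]=3, C[1]=9) = 9
step 3 = dur = max(L[3]=?, C[2]=4) = L[3]  (unknown; binding)
step 4 = dur = max(L[4]=5, C[3]=3) = 5
step 5 = dur = max(L[5]=8, C[4]=3) = 8
step 6 = dur = max(L[6]=6, C[5]=8) = 8
step 7 = dur = max(L[7]=9, C[6]=8) = 9
step 8 = dur = max(L[8]=8, C[7]=9) = 9
step 9 = dur = C[8]=7 = 7
sum of known step durations = 65
dur[3] = total - known = 71 - 65 = 6
L[3] is the binding max in step 3, so L[3] = dur[3] = 6

L[3] = 6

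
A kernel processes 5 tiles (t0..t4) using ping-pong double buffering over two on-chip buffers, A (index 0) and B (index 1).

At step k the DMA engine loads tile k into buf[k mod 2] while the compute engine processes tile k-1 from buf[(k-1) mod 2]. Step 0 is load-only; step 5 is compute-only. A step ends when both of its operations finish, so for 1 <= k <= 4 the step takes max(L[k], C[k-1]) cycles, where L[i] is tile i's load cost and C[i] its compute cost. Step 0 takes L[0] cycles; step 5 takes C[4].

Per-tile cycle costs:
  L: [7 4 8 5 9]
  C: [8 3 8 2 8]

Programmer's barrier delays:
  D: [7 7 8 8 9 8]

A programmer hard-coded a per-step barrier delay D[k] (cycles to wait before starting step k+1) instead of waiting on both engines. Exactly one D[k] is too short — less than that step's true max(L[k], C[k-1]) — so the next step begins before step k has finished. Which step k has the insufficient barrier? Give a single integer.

k=0 barrier L[0]=7→7c, D[0]=7 ok
k=1 barrier max(L[1]=4,C[0]=8)→8c, D[1]=7 SHORT
k=2 barrier max(L[2]=8,C[1]=3)→8c, D[2]=8 ok
k=3 barrier max(L[3]=5,C[2]=8)→8c, D[3]=8 ok
k=4 barrier max(L[4]=9,C[3]=2)→9c, D[4]=9 ok
k=5 barrier C[4]=8→8c, D[5]=8 ok

hazard at step 1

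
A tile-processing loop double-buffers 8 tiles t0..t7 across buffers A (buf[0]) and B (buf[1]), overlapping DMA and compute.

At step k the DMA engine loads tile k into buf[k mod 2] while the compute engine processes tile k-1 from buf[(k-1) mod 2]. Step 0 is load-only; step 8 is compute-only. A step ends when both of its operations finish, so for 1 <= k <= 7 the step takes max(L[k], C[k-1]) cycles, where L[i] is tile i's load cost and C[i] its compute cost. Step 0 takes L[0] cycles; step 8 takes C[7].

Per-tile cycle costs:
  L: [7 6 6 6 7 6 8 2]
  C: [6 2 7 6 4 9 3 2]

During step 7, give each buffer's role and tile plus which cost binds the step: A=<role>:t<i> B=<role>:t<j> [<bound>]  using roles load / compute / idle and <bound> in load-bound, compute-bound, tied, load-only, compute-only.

step 0: L[0]=7 → dur=7, Σ=7 | A=load:t0 B=idle [load-only]
step 1: L[1]=6 C[0]=6 → dur=6, Σ=13 | A=compute:t0 B=load:t1 [tied]
step 2: L[2]=6 C[1]=2 → dur=6, Σ=19 | A=load:t2 B=compute:t1 [load-bound]
step 3: L[3]=6 C[2]=7 → dur=7, Σ=26 | A=compute:t2 B=load:t3 [compute-bound]
step 4: L[4]=7 C[3]=6 → dur=7, Σ=33 | A=load:t4 B=compute:t3 [load-bound]
step 5: L[5]=6 C[4]=4 → dur=6, Σ=39 | A=compute:t4 B=load:t5 [load-bound]
step 6: L[6]=8 C[5]=9 → dur=9, Σ=48 | A=load:t6 B=compute:t5 [compute-bound]
step 7: L[7]=2 C[6]=3 → dur=3, Σ=51 | A=compute:t6 B=load:t7 [compute-bound]
step 8: C[7]=2 → dur=2, Σ=53 | A=idle B=compute:t7 [compute-only]

step 7: A=compute:t6 B=load:t7 [compute-bound]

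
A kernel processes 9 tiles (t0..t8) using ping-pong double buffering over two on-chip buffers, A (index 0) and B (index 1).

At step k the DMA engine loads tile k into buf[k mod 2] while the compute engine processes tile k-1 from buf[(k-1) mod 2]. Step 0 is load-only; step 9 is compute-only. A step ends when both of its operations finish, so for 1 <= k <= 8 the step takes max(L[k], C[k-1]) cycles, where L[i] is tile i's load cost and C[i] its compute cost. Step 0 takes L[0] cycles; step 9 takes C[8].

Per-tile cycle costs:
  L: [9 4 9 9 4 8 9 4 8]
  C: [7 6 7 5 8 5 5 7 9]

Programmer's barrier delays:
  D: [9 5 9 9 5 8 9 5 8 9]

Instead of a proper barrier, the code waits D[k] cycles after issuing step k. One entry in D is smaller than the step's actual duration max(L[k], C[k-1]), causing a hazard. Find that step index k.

hazard at step 1

[0] required=L[0]=9=9 vs D=9 ok
[1] required=max(L[1]=4,C[0]=7)=7 vs D=5 SHORT
[2] required=max(L[2]=9,C[1]=6)=9 vs D=9 ok
[3] required=max(L[3]=9,C[2]=7)=9 vs D=9 ok
[4] required=max(L[4]=4,C[3]=5)=5 vs D=5 ok
[5] required=max(L[5]=8,C[4]=8)=8 vs D=8 ok
[6] required=max(L[6]=9,C[5]=5)=9 vs D=9 ok
[7] required=max(L[7]=4,C[6]=5)=5 vs D=5 ok
[8] required=max(L[8]=8,C[7]=7)=8 vs D=8 ok
[9] required=C[8]=9=9 vs D=9 ok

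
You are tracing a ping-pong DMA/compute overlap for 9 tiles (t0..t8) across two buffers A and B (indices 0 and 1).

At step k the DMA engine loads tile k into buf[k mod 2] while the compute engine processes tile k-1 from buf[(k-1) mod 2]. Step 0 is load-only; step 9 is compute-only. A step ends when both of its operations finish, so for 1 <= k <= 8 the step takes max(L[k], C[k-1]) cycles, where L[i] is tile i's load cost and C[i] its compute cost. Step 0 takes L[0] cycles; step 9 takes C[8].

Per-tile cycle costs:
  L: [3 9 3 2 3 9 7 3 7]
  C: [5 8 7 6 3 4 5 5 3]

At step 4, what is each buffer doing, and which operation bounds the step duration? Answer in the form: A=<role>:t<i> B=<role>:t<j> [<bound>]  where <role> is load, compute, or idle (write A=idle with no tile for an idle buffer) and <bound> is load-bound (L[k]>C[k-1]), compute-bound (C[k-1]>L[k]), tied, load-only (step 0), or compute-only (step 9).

[0] DMA t0→A (3c) ∥ CU idle ⇒ 3c, clock 3
[1] DMA t1→B (9c) ∥ CU A:t0 (5c) ⇒ 9c, clock 12
[2] DMA t2→A (3c) ∥ CU B:t1 (8c) ⇒ 8c, clock 20
[3] DMA t3→B (2c) ∥ CU A:t2 (7c) ⇒ 7c, clock 27
[4] DMA t4→A (3c) ∥ CU B:t3 (6c) ⇒ 6c, clock 33
[5] DMA t5→B (9c) ∥ CU A:t4 (3c) ⇒ 9c, clock 42
[6] DMA t6→A (7c) ∥ CU B:t5 (4c) ⇒ 7c, clock 49
[7] DMA t7→B (3c) ∥ CU A:t6 (5c) ⇒ 5c, clock 54
[8] DMA t8→A (7c) ∥ CU B:t7 (5c) ⇒ 7c, clock 61
[9] DMA idle ∥ CU A:t8 (3c) ⇒ 3c, clock 64

step 4: A=load:t4 B=compute:t3 [compute-bound]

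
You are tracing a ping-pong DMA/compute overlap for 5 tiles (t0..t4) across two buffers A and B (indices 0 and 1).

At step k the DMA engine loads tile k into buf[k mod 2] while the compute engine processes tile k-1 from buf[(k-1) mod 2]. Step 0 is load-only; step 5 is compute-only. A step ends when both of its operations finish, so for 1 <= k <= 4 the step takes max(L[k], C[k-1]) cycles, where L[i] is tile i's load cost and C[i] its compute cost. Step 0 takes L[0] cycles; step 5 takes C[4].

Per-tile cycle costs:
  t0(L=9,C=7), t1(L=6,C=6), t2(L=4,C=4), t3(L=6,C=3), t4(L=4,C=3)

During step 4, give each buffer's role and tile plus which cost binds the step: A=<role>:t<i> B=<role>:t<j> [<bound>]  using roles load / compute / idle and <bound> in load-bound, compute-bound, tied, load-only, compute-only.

k=0 load=t0/9c comp=- wait=9 total=9
k=1 load=t1/6c comp=t0/7c wait=7 total=16
k=2 load=t2/4c comp=t1/6c wait=6 total=22
k=3 load=t3/6c comp=t2/4c wait=6 total=28
k=4 load=t4/4c comp=t3/3c wait=4 total=32
k=5 load=- comp=t4/3c wait=3 total=35

step 4: A=load:t4 B=compute:t3 [load-bound]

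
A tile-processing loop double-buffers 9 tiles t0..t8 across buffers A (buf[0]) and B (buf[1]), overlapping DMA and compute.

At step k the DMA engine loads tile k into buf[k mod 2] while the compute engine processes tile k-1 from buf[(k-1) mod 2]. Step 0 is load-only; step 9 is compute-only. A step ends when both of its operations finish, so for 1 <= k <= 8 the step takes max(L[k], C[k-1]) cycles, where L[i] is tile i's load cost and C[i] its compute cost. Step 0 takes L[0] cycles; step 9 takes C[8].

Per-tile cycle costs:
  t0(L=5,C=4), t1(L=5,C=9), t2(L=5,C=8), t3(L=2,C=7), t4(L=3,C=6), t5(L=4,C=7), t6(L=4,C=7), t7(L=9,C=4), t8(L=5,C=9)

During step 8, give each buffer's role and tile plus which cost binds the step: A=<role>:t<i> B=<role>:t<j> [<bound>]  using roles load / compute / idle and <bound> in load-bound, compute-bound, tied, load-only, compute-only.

step 8: A=load:t8 B=compute:t7 [load-bound]

  0. 5=5c; end=5; A:t0 B:-
  1. max(5,4)=5c; end=10; A:t0 B:t1
  2. max(5,9)=9c; end=19; A:t2 B:t1
  3. max(2,8)=8c; end=27; A:t2 B:t3
  4. max(3,7)=7c; end=34; A:t4 B:t3
  5. max(4,6)=6c; end=40; A:t4 B:t5
  6. max(4,7)=7c; end=47; A:t6 B:t5
  7. max(9,7)=9c; end=56; A:t6 B:t7
  8. max(5,4)=5c; end=61; A:t8 B:t7
  9. 9=9c; end=70; A:t8 B:t7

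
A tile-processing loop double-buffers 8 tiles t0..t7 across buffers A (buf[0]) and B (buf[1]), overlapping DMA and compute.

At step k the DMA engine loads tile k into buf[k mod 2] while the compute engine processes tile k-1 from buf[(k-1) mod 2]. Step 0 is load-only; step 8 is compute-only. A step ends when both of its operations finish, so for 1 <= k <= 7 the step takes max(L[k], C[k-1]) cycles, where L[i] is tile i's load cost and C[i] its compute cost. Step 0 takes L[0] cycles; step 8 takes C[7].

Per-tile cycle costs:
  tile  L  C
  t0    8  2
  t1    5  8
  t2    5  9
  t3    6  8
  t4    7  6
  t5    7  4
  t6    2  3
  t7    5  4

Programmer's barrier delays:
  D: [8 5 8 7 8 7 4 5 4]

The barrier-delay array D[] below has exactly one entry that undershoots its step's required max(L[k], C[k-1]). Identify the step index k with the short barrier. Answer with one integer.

hazard at step 3

step 0: need L[0]=8 = 8; D[0]=8 ok
step 1: need max(L[1]=5,C[0]=2) = 5; D[1]=5 ok
step 2: need max(L[2]=5,C[1]=8) = 8; D[2]=8 ok
step 3: need max(L[3]=6,C[2]=9) = 9; D[3]=7 SHORT
step 4: need max(L[4]=7,C[3]=8) = 8; D[4]=8 ok
step 5: need max(L[5]=7,C[4]=6) = 7; D[5]=7 ok
step 6: need max(L[6]=2,C[5]=4) = 4; D[6]=4 ok
step 7: need max(L[7]=5,C[6]=3) = 5; D[7]=5 ok
step 8: need C[7]=4 = 4; D[8]=4 ok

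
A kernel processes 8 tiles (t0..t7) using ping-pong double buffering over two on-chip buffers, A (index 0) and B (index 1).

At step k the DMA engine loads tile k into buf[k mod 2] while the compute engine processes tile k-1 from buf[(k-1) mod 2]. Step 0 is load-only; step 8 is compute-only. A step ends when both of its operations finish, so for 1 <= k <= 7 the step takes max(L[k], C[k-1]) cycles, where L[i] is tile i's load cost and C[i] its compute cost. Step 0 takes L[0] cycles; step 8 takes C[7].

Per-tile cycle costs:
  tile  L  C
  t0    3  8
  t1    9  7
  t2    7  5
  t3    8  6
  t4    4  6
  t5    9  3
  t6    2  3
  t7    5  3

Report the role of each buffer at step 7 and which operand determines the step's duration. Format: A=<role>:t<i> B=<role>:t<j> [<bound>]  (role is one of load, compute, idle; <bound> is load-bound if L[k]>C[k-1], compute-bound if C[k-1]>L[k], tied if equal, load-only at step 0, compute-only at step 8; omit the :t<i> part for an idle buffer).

step 7: A=compute:t6 B=load:t7 [load-bound]

  0. 3=3c; end=3; A:t0 B:-
  1. max(9,8)=9c; end=12; A:t0 B:t1
  2. max(7,7)=7c; end=19; A:t2 B:t1
  3. max(8,5)=8c; end=27; A:t2 B:t3
  4. max(4,6)=6c; end=33; A:t4 B:t3
  5. max(9,6)=9c; end=42; A:t4 B:t5
  6. max(2,3)=3c; end=45; A:t6 B:t5
  7. max(5,3)=5c; end=50; A:t6 B:t7
  8. 3=3c; end=53; A:t6 B:t7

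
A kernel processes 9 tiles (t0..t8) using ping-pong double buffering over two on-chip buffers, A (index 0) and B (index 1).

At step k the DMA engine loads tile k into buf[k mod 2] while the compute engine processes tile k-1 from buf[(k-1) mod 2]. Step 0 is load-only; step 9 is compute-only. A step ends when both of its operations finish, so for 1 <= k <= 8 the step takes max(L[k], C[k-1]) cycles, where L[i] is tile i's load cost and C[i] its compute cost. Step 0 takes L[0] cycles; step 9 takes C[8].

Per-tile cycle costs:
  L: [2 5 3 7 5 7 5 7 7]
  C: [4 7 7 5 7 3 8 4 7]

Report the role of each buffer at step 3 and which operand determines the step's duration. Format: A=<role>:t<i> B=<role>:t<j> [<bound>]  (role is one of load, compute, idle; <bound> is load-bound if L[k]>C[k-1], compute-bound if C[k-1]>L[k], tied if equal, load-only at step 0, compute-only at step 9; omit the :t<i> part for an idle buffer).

  0. 2=2c; end=2; A:t0 B:-
  1. max(5,4)=5c; end=7; A:t0 B:t1
  2. max(3,7)=7c; end=14; A:t2 B:t1
  3. max(7,7)=7c; end=21; A:t2 B:t3
  4. max(5,5)=5c; end=26; A:t4 B:t3
  5. max(7,7)=7c; end=33; A:t4 B:t5
  6. max(5,3)=5c; end=38; A:t6 B:t5
  7. max(7,8)=8c; end=46; A:t6 B:t7
  8. max(7,4)=7c; end=53; A:t8 B:t7
  9. 7=7c; end=60; A:t8 B:t7

step 3: A=compute:t2 B=load:t3 [tied]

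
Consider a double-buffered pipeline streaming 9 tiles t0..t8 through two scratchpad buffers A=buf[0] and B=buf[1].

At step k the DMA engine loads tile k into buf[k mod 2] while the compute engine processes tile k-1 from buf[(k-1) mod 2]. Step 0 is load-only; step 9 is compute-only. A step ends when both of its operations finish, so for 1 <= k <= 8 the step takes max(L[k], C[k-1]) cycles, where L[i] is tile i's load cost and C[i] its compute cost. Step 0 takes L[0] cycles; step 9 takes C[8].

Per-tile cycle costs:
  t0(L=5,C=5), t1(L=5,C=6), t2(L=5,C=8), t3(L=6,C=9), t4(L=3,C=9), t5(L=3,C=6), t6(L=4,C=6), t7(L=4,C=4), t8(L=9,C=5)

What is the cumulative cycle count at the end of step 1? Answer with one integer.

k=0 load=t0/5c comp=- wait=5 total=5
k=1 load=t1/5c comp=t0/5c wait=5 total=10
k=2 load=t2/5c comp=t1/6c wait=6 total=16
k=3 load=t3/6c comp=t2/8c wait=8 total=24
k=4 load=t4/3c comp=t3/9c wait=9 total=33
k=5 load=t5/3c comp=t4/9c wait=9 total=42
k=6 load=t6/4c comp=t5/6c wait=6 total=48
k=7 load=t7/4c comp=t6/6c wait=6 total=54
k=8 load=t8/9c comp=t7/4c wait=9 total=63
k=9 load=- comp=t8/5c wait=5 total=68

end_cycle[1] = 10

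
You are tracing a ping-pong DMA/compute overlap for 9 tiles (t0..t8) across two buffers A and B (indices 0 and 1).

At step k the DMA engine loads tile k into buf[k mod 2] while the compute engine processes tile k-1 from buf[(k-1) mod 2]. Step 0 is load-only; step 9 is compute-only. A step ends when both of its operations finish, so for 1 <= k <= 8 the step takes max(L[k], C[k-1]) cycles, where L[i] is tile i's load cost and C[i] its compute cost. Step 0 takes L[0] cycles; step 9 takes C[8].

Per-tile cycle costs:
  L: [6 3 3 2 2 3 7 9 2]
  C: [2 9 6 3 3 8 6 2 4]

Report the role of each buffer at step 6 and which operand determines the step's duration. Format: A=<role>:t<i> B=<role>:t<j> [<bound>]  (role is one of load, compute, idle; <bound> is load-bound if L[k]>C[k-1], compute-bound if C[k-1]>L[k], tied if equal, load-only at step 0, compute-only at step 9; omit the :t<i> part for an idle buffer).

  0. 6=6c; end=6; A:t0 B:-
  1. max(3,2)=3c; end=9; A:t0 B:t1
  2. max(3,9)=9c; end=18; A:t2 B:t1
  3. max(2,6)=6c; end=24; A:t2 B:t3
  4. max(2,3)=3c; end=27; A:t4 B:t3
  5. max(3,3)=3c; end=30; A:t4 B:t5
  6. max(7,8)=8c; end=38; A:t6 B:t5
  7. max(9,6)=9c; end=47; A:t6 B:t7
  8. max(2,2)=2c; end=49; A:t8 B:t7
  9. 4=4c; end=53; A:t8 B:t7

step 6: A=load:t6 B=compute:t5 [compute-bound]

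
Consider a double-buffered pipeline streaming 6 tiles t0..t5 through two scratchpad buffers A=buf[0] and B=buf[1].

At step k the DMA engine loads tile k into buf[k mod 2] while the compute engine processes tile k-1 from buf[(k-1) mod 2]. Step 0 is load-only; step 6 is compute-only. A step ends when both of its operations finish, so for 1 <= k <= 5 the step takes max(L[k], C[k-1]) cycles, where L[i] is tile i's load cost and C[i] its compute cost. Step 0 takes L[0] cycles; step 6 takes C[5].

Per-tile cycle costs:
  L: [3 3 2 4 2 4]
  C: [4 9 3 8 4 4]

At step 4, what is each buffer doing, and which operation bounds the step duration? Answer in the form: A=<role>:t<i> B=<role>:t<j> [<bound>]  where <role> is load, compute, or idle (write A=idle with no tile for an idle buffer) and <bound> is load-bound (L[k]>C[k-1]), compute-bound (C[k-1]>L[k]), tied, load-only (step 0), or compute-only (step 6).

step 4: A=load:t4 B=compute:t3 [compute-bound]

k=0 load=t0/3c comp=- wait=3 total=3
k=1 load=t1/3c comp=t0/4c wait=4 total=7
k=2 load=t2/2c comp=t1/9c wait=9 total=16
k=3 load=t3/4c comp=t2/3c wait=4 total=20
k=4 load=t4/2c comp=t3/8c wait=8 total=28
k=5 load=t5/4c comp=t4/4c wait=4 total=32
k=6 load=- comp=t5/4c wait=4 total=36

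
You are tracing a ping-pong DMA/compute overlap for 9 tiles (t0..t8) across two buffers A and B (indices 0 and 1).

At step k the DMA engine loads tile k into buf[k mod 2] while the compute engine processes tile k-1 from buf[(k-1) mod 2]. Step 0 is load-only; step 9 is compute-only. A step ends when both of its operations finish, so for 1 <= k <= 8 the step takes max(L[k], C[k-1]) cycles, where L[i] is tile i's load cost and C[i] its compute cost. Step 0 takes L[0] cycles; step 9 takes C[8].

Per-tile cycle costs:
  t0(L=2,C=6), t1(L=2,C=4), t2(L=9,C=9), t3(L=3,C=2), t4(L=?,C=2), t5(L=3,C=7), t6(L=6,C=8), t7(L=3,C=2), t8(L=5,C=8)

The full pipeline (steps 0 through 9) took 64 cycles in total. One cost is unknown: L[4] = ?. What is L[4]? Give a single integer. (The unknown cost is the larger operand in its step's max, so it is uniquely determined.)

L[4] = 7

step 0 → dur = L[0]=2 = 2
step 1 → dur = max(L[1]=2, C[0]=6) = 6
step 2 → dur = max(L[2]=9, C[1]=4) = 9
step 3 → dur = max(L[3]=3, C[2]=9) = 9
step 4 → dur = max(L[4]=?, C[3]=2) = L[4]  (unknown; binding)
step 5 → dur = max(L[5]=3, C[4]=2) = 3
step 6 → dur = max(L[6]=6, C[5]=7) = 7
step 7 → dur = max(L[7]=3, C[6]=8) = 8
step 8 → dur = max(L[8]=5, C[7]=2) = 5
step 9 → dur = C[8]=8 = 8
sum of known step durations = 57
dur[4] = total - known = 64 - 57 = 7
L[4] is the binding max in step 4, so L[4] = dur[4] = 7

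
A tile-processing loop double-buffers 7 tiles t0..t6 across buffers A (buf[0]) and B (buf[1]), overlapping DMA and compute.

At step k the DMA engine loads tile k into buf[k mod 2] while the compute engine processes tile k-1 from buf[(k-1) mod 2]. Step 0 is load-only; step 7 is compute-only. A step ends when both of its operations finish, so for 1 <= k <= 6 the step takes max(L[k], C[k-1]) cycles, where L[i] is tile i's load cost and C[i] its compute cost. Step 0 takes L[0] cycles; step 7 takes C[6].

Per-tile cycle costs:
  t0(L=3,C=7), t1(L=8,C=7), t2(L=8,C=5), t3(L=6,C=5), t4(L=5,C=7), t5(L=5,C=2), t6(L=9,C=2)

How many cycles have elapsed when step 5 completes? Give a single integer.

end_cycle[5] = 37

step 0: L[0]=3 → dur=3, Σ=3 | A=load:t0 B=idle [load-only]
step 1: L[1]=8 C[0]=7 → dur=8, Σ=11 | A=compute:t0 B=load:t1 [load-bound]
step 2: L[2]=8 C[1]=7 → dur=8, Σ=19 | A=load:t2 B=compute:t1 [load-bound]
step 3: L[3]=6 C[2]=5 → dur=6, Σ=25 | A=compute:t2 B=load:t3 [load-bound]
step 4: L[4]=5 C[3]=5 → dur=5, Σ=30 | A=load:t4 B=compute:t3 [tied]
step 5: L[5]=5 C[4]=7 → dur=7, Σ=37 | A=compute:t4 B=load:t5 [compute-bound]
step 6: L[6]=9 C[5]=2 → dur=9, Σ=46 | A=load:t6 B=compute:t5 [load-bound]
step 7: C[6]=2 → dur=2, Σ=48 | A=compute:t6 B=idle [compute-only]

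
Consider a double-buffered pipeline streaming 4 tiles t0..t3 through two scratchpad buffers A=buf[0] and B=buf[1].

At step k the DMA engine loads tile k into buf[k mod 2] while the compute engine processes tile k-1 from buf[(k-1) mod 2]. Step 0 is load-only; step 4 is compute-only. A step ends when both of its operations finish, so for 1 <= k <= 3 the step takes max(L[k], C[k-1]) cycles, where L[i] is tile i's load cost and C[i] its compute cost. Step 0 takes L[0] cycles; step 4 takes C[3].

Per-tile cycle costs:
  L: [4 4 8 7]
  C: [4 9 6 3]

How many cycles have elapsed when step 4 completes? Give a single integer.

end_cycle[4] = 27

step 0: L[0]=4 → dur=4, Σ=4 | A=load:t0 B=idle [load-only]
step 1: L[1]=4 C[0]=4 → dur=4, Σ=8 | A=compute:t0 B=load:t1 [tied]
step 2: L[2]=8 C[1]=9 → dur=9, Σ=17 | A=load:t2 B=compute:t1 [compute-bound]
step 3: L[3]=7 C[2]=6 → dur=7, Σ=24 | A=compute:t2 B=load:t3 [load-bound]
step 4: C[3]=3 → dur=3, Σ=27 | A=idle B=compute:t3 [compute-only]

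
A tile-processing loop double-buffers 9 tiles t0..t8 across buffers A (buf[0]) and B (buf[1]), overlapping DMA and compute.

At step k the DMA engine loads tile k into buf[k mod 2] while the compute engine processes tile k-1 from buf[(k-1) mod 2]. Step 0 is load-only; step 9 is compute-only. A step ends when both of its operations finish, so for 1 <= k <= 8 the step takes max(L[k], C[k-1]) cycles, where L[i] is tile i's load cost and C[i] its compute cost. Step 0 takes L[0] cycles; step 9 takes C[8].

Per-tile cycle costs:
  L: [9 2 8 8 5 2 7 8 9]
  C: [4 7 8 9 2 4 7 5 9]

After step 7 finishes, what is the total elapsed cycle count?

end_cycle[7] = 55

step 0: L[0]=9 → dur=9, Σ=9 | A=load:t0 B=idle [load-only]
step 1: L[1]=2 C[0]=4 → dur=4, Σ=13 | A=compute:t0 B=load:t1 [compute-bound]
step 2: L[2]=8 C[1]=7 → dur=8, Σ=21 | A=load:t2 B=compute:t1 [load-bound]
step 3: L[3]=8 C[2]=8 → dur=8, Σ=29 | A=compute:t2 B=load:t3 [tied]
step 4: L[4]=5 C[3]=9 → dur=9, Σ=38 | A=load:t4 B=compute:t3 [compute-bound]
step 5: L[5]=2 C[4]=2 → dur=2, Σ=40 | A=compute:t4 B=load:t5 [tied]
step 6: L[6]=7 C[5]=4 → dur=7, Σ=47 | A=load:t6 B=compute:t5 [load-bound]
step 7: L[7]=8 C[6]=7 → dur=8, Σ=55 | A=compute:t6 B=load:t7 [load-bound]
step 8: L[8]=9 C[7]=5 → dur=9, Σ=64 | A=load:t8 B=compute:t7 [load-bound]
step 9: C[8]=9 → dur=9, Σ=73 | A=compute:t8 B=idle [compute-only]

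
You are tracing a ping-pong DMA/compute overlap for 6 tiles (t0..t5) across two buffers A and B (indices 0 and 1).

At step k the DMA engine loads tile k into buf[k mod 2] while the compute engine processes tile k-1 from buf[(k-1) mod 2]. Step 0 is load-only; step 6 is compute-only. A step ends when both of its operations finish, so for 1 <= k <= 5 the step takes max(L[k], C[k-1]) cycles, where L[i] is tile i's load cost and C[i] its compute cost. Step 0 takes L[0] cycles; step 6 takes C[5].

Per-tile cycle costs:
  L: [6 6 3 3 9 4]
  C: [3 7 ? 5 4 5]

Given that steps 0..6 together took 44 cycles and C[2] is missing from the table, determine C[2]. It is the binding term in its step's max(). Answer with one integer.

step 0 → dur = L[0]=6 = 6
step 1 → dur = max(L[1]=6, C[0]=3) = 6
step 2 → dur = max(L[2]=3, C[1]=7) = 7
step 3 → dur = max(L[3]=3, C[2]=?) = C[2]  (unknown; binding)
step 4 → dur = max(L[4]=9, C[3]=5) = 9
step 5 → dur = max(L[5]=4, C[4]=4) = 4
step 6 → dur = C[5]=5 = 5
sum of known step durations = 37
dur[3] = total - known = 44 - 37 = 7
C[2] is the binding max in step 3, so C[2] = dur[3] = 7

C[2] = 7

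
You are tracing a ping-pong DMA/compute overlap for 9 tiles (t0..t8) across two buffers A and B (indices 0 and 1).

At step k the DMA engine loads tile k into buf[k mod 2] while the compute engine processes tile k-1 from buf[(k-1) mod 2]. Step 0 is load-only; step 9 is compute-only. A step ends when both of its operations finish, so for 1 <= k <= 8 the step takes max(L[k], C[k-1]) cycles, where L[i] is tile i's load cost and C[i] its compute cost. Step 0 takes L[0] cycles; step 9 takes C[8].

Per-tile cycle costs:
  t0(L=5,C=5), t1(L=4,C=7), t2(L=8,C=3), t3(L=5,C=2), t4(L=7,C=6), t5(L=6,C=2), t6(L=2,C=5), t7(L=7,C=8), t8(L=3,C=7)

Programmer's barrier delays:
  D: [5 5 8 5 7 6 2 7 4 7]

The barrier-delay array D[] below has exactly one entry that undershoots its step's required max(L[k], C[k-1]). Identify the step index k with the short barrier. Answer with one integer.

k=0 barrier L[0]=5→5c, D[0]=5 ok
k=1 barrier max(L[1]=4,C[0]=5)→5c, D[1]=5 ok
k=2 barrier max(L[2]=8,C[1]=7)→8c, D[2]=8 ok
k=3 barrier max(L[3]=5,C[2]=3)→5c, D[3]=5 ok
k=4 barrier max(L[4]=7,C[3]=2)→7c, D[4]=7 ok
k=5 barrier max(L[5]=6,C[4]=6)→6c, D[5]=6 ok
k=6 barrier max(L[6]=2,C[5]=2)→2c, D[6]=2 ok
k=7 barrier max(L[7]=7,C[6]=5)→7c, D[7]=7 ok
k=8 barrier max(L[8]=3,C[7]=8)→8c, D[8]=4 SHORT
k=9 barrier C[8]=7→7c, D[9]=7 ok

hazard at step 8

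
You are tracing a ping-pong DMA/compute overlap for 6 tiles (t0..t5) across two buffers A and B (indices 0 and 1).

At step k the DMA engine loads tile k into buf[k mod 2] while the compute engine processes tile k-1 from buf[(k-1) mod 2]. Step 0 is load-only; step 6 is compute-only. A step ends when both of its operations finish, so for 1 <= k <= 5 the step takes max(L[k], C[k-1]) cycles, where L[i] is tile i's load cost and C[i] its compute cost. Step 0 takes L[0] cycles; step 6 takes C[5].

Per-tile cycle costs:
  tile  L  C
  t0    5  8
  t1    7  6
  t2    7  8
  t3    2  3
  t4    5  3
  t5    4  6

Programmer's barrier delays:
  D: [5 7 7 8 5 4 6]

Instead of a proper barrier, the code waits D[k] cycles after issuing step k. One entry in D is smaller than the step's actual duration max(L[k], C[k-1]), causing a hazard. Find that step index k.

hazard at step 1

[0] required=L[0]=5=5 vs D=5 ok
[1] required=max(L[1]=7,C[0]=8)=8 vs D=7 SHORT
[2] required=max(L[2]=7,C[1]=6)=7 vs D=7 ok
[3] required=max(L[3]=2,C[2]=8)=8 vs D=8 ok
[4] required=max(L[4]=5,C[3]=3)=5 vs D=5 ok
[5] required=max(L[5]=4,C[4]=3)=4 vs D=4 ok
[6] required=C[5]=6=6 vs D=6 ok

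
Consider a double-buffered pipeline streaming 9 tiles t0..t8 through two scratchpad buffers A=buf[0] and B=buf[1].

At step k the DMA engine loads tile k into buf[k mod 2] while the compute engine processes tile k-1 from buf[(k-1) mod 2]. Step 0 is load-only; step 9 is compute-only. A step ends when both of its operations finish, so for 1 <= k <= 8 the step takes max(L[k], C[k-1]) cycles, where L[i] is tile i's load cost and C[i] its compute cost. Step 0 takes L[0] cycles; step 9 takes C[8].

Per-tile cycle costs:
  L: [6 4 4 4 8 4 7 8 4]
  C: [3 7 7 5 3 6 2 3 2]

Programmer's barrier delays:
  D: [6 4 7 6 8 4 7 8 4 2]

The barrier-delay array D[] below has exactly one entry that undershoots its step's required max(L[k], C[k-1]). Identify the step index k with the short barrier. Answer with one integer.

k=0 barrier L[0]=6→6c, D[0]=6 ok
k=1 barrier max(L[1]=4,C[0]=3)→4c, D[1]=4 ok
k=2 barrier max(L[2]=4,C[1]=7)→7c, D[2]=7 ok
k=3 barrier max(L[3]=4,C[2]=7)→7c, D[3]=6 SHORT
k=4 barrier max(L[4]=8,C[3]=5)→8c, D[4]=8 ok
k=5 barrier max(L[5]=4,C[4]=3)→4c, D[5]=4 ok
k=6 barrier max(L[6]=7,C[5]=6)→7c, D[6]=7 ok
k=7 barrier max(L[7]=8,C[6]=2)→8c, D[7]=8 ok
k=8 barrier max(L[8]=4,C[7]=3)→4c, D[8]=4 ok
k=9 barrier C[8]=2→2c, D[9]=2 ok

hazard at step 3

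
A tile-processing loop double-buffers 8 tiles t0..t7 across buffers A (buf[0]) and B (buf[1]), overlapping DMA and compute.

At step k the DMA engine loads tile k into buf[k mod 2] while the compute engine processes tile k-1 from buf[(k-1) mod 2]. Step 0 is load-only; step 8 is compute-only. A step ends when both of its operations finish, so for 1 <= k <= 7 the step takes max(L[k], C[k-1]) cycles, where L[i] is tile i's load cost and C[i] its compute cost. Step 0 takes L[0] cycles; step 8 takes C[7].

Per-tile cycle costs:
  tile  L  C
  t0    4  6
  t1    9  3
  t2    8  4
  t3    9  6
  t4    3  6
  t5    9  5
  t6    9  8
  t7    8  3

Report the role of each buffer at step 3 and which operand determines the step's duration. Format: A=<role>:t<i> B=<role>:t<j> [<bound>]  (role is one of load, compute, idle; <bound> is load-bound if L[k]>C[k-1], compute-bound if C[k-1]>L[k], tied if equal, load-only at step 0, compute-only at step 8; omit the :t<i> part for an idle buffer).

step 3: A=compute:t2 B=load:t3 [load-bound]

[0] DMA t0→A (4c) ∥ CU idle ⇒ 4c, clock 4
[1] DMA t1→B (9c) ∥ CU A:t0 (6c) ⇒ 9c, clock 13
[2] DMA t2→A (8c) ∥ CU B:t1 (3c) ⇒ 8c, clock 21
[3] DMA t3→B (9c) ∥ CU A:t2 (4c) ⇒ 9c, clock 30
[4] DMA t4→A (3c) ∥ CU B:t3 (6c) ⇒ 6c, clock 36
[5] DMA t5→B (9c) ∥ CU A:t4 (6c) ⇒ 9c, clock 45
[6] DMA t6→A (9c) ∥ CU B:t5 (5c) ⇒ 9c, clock 54
[7] DMA t7→B (8c) ∥ CU A:t6 (8c) ⇒ 8c, clock 62
[8] DMA idle ∥ CU B:t7 (3c) ⇒ 3c, clock 65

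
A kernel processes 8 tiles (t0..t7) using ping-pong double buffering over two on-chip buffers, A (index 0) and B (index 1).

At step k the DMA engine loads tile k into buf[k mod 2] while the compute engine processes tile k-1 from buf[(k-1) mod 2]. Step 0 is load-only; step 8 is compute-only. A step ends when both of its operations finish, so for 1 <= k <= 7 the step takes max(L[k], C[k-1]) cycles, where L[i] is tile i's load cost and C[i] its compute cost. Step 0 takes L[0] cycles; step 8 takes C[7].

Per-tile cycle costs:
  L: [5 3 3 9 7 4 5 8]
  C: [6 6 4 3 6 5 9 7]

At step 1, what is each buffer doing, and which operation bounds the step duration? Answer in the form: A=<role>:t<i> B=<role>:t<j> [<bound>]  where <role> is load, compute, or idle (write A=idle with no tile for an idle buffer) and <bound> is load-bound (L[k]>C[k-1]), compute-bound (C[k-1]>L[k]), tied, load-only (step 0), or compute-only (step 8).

[0] DMA t0→A (5c) ∥ CU idle ⇒ 5c, clock 5
[1] DMA t1→B (3c) ∥ CU A:t0 (6c) ⇒ 6c, clock 11
[2] DMA t2→A (3c) ∥ CU B:t1 (6c) ⇒ 6c, clock 17
[3] DMA t3→B (9c) ∥ CU A:t2 (4c) ⇒ 9c, clock 26
[4] DMA t4→A (7c) ∥ CU B:t3 (3c) ⇒ 7c, clock 33
[5] DMA t5→B (4c) ∥ CU A:t4 (6c) ⇒ 6c, clock 39
[6] DMA t6→A (5c) ∥ CU B:t5 (5c) ⇒ 5c, clock 44
[7] DMA t7→B (8c) ∥ CU A:t6 (9c) ⇒ 9c, clock 53
[8] DMA idle ∥ CU B:t7 (7c) ⇒ 7c, clock 60

step 1: A=compute:t0 B=load:t1 [compute-bound]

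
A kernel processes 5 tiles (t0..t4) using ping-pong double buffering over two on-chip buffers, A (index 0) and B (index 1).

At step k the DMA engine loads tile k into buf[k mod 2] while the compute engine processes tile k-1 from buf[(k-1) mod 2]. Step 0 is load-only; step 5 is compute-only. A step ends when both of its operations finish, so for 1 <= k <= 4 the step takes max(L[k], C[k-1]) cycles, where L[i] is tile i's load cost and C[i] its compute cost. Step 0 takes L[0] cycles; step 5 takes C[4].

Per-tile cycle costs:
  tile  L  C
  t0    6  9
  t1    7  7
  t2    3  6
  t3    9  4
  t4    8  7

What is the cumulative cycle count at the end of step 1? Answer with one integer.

step 0: L[0]=6 → dur=6, Σ=6 | A=load:t0 B=idle [load-only]
step 1: L[1]=7 C[0]=9 → dur=9, Σ=15 | A=compute:t0 B=load:t1 [compute-bound]
step 2: L[2]=3 C[1]=7 → dur=7, Σ=22 | A=load:t2 B=compute:t1 [compute-bound]
step 3: L[3]=9 C[2]=6 → dur=9, Σ=31 | A=compute:t2 B=load:t3 [load-bound]
step 4: L[4]=8 C[3]=4 → dur=8, Σ=39 | A=load:t4 B=compute:t3 [load-bound]
step 5: C[4]=7 → dur=7, Σ=46 | A=compute:t4 B=idle [compute-only]

end_cycle[1] = 15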